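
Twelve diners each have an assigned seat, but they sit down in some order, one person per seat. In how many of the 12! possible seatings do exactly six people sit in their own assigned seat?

244860

Choose which 6 of the 12 are fixed: C(12,6) = 924.
The remaining 6 must be deranged: !6 = 265.
Total: 924 × 265 = 244860.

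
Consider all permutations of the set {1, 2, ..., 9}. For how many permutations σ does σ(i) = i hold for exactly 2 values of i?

66744

Pick the 2 fixed positions: C(9,2) = 36 ways.
The other 7 form a derangement: !7 = 1854.
Total: 36 × 1854 = 66744.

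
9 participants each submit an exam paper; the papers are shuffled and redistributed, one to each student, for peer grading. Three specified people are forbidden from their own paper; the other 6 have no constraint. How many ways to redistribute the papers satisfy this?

256320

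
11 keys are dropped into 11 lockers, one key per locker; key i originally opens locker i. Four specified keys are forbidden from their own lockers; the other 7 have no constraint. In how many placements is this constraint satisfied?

27422640

Let A_j be the event that the j-th constrained one is fixed. By inclusion-exclusion over the 4 events:
Σ_{j=0}^{4} (-1)^j C(4,j)(11-j)!
= C(4,0)·11! - C(4,1)·10! + C(4,2)·9! - C(4,3)·8! + C(4,4)·7!
= 39916800 - 14515200 + 2177280 - 161280 + 5040
= 27422640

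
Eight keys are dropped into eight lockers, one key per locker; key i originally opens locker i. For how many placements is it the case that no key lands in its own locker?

The number of derangements of 8 is !8 = Σ_{k=0}^{8} (-1)^k·8!/k!
= 8! - 8!/1! + 8!/2! - 8!/3! + 8!/4! - 8!/5! + 8!/6! - 8!/7! + 8!/8!
= 40320 - 40320 + 20160 - 6720 + 1680 - 336 + 56 - 8 + 1
= 14833

14833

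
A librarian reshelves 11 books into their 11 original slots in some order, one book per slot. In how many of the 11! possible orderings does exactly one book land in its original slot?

Pick the single fixed position: C(11,1) = 11 ways.
The other 10 form a derangement: !10 = 1334961.
Total: 11 × 1334961 = 14684571.

14684571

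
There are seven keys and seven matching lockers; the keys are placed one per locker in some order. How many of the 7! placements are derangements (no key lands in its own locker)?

1854

The number of derangements of 7 is !7 = Σ_{k=0}^{7} (-1)^k·7!/k!
= 7! - 7!/1! + 7!/2! - 7!/3! + 7!/4! - 7!/5! + 7!/6! - 7!/7!
= 5040 - 5040 + 2520 - 840 + 210 - 42 + 7 - 1
= 1854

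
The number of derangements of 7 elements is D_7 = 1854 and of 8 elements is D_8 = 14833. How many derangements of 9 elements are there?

133496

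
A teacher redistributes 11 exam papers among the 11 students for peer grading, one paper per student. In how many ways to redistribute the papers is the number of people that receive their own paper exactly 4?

611820

Choose which 4 of the 11 are fixed: C(11,4) = 330.
The other 7 form a derangement: !7 = 1854.
Total: 330 × 1854 = 611820.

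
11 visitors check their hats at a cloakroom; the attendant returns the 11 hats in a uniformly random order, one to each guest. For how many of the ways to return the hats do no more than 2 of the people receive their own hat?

Sum C(11,i)·!(11-i) for i = 0..2:
  i=0: C(11,0)·!11 = 1·14684570 = 14684570
  i=1: C(11,1)·!10 = 11·1334961 = 14684571
  i=2: C(11,2)·!9 = 55·133496 = 7342280
Total = 36711421.

36711421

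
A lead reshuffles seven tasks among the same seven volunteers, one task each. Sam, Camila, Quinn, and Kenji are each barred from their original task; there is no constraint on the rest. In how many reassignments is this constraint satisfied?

2790

Inclusion-exclusion on the 4 forbidden self-matches:
Σ_{j=0}^{4} (-1)^j C(4,j)(7-j)!
= C(4,0)·7! - C(4,1)·6! + C(4,2)·5! - C(4,3)·4! + C(4,4)·3!
= 5040 - 2880 + 720 - 96 + 6
= 2790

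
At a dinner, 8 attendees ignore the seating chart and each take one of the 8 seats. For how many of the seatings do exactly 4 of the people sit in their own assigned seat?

630

Choose which 4 of the 8 are fixed: C(8,4) = 70.
The remaining 4 must be deranged: !4 = 9.
Total: 70 × 9 = 630.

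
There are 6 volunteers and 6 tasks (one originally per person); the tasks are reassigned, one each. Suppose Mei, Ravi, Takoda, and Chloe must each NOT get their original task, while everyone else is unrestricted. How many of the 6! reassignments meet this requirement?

Inclusion-exclusion on the 4 forbidden self-matches:
Σ_{j=0}^{4} (-1)^j C(4,j)(6-j)!
= C(4,0)·6! - C(4,1)·5! + C(4,2)·4! - C(4,3)·3! + C(4,4)·2!
= 720 - 480 + 144 - 24 + 2
= 362

362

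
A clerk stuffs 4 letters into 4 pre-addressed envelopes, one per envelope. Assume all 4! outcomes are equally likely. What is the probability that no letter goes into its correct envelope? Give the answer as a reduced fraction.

3/8

Favorable outcomes: !4 = 9.
Total outcomes: 4! = 24.
Probability = 9/24 = 3/8.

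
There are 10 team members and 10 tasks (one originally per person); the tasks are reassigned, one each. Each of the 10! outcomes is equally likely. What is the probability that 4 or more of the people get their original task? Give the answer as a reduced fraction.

34457/1814400

Favorable outcomes: Σ_{i≥4} C(10,i)·!(10-i) = 210·265 + 252·44 + 210·9 + 120·2 + 45·1 + 10·0 + 1·1 = 68914.
Total outcomes: 10! = 3628800.
Probability = 68914/3628800 = 34457/1814400.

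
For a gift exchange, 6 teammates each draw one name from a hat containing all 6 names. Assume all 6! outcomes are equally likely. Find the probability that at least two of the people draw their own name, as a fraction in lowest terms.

191/720

Favorable outcomes: Σ_{i≥2} C(6,i)·!(6-i) = 15·9 + 20·2 + 15·1 + 6·0 + 1·1 = 191.
Total outcomes: 6! = 720.
Probability = 191/720 = 191/720.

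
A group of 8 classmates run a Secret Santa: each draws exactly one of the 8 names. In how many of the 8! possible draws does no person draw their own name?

14833

!8 is the nearest integer to 8!/e.
8! = 40320, and 40320/e ≈ 14832.90, so !8 = 14833.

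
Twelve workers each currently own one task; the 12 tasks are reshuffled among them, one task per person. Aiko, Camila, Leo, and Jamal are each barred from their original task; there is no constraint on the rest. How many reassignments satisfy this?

Let A_j be the event that the j-th constrained one is fixed. By inclusion-exclusion over the 4 events:
Σ_{j=0}^{4} (-1)^j C(4,j)(12-j)!
= C(4,0)·12! - C(4,1)·11! + C(4,2)·10! - C(4,3)·9! + C(4,4)·8!
= 479001600 - 159667200 + 21772800 - 1451520 + 40320
= 339696000

339696000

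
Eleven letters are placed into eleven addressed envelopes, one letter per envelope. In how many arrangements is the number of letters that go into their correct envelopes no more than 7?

39916414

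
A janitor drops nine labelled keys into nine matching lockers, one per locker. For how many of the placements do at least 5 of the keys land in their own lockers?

1339

Sum C(9,i)·!(9-i) for i = 5..9:
  i=5: C(9,5)·!4 = 126·9 = 1134
  i=6: C(9,6)·!3 = 84·2 = 168
  i=7: C(9,7)·!2 = 36·1 = 36
  i=8: C(9,8)·!1 = 9·0 = 0
  i=9: C(9,9)·!0 = 1·1 = 1
Total = 1339.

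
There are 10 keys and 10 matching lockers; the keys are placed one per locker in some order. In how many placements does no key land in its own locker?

1334961

Use !n = (n-1)(!(n-1) + !(n-2)).
!10 = 9·(133496 + 14833) = 9·148329 = 1334961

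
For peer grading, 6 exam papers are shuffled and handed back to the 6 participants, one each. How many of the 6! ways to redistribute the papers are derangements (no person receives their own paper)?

265

The subfactorial !6 = [6!/e] (nearest integer).
6! = 720, and 720/e ≈ 264.87, so !6 = 265.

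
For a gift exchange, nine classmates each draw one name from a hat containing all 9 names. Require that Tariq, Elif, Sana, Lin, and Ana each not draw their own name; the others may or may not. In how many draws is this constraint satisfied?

205056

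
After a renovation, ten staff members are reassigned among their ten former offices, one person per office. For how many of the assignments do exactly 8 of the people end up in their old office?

45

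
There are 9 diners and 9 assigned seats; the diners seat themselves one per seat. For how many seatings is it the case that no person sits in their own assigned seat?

133496

Recurrence: !9 = 9·!8 + (-1)^9.
!9 = 9·14833 - 1 = 133496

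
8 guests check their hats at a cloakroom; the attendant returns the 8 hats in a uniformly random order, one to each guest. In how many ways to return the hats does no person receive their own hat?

14833

Recurrence: !8 = 8·!7 + (-1)^8.
!8 = 8·1854 + 1 = 14833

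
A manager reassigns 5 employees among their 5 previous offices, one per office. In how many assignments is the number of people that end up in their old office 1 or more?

76

# with exactly i fixed is C(5,i)·!(5-i); sum over i=1..5:
  i=1: C(5,1)·!4 = 5·9 = 45
  i=2: C(5,2)·!3 = 10·2 = 20
  i=3: C(5,3)·!2 = 10·1 = 10
  i=4: C(5,4)·!1 = 5·0 = 0
  i=5: C(5,5)·!0 = 1·1 = 1
Total = 76.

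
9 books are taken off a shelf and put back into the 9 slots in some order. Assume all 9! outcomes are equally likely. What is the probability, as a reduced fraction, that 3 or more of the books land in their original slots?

29143/362880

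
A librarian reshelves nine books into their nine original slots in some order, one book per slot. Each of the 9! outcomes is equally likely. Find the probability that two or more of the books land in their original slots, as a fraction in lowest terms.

95887/362880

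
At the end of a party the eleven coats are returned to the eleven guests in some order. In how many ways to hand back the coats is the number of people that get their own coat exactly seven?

2970

Pick the 7 fixed positions: C(11,7) = 330 ways.
The other 4 form a derangement: !4 = 9.
Total: 330 × 9 = 2970.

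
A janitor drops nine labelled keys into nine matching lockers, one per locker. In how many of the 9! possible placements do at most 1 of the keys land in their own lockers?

266993

Sum C(9,i)·!(9-i) for i = 0..1:
  i=0: C(9,0)·!9 = 1·133496 = 133496
  i=1: C(9,1)·!8 = 9·14833 = 133497
Total = 266993.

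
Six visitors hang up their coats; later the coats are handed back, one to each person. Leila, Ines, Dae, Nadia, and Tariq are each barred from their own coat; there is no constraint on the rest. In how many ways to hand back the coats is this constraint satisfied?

309

Let A_j be the event that the j-th constrained one is fixed. By inclusion-exclusion over the 5 events:
Σ_{j=0}^{5} (-1)^j C(5,j)(6-j)!
= C(5,0)·6! - C(5,1)·5! + C(5,2)·4! - C(5,3)·3! + C(5,4)·2! - C(5,5)·1!
= 720 - 600 + 240 - 60 + 10 - 1
= 309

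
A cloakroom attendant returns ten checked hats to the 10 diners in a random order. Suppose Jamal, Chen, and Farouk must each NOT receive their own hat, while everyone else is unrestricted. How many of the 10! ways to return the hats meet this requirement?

2656080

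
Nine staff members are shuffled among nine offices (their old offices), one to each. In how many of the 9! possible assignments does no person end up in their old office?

133496

Use !n = n·!(n-1) + (-1)^n.
!9 = 9·14833 - 1 = 133496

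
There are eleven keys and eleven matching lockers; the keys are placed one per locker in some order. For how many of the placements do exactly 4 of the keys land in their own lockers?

Pick the 4 fixed positions: C(11,4) = 330 ways.
The remaining 7 must be deranged: !7 = 1854.
Total: 330 × 1854 = 611820.

611820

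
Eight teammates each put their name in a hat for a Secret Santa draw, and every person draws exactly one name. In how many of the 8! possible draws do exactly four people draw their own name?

Choose which 4 of the 8 are fixed: C(8,4) = 70.
The remaining 4 must be deranged: !4 = 9.
Total: 70 × 9 = 630.

630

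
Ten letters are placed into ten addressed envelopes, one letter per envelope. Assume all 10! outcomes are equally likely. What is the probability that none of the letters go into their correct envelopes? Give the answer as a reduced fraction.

Favorable outcomes: !10 = 1334961.
Total outcomes: 10! = 3628800.
Probability = 1334961/3628800 = 16481/44800.

16481/44800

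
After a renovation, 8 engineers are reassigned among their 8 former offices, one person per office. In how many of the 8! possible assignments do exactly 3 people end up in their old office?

Choose which 3 of the 8 are fixed: C(8,3) = 56.
The other 5 form a derangement: !5 = 44.
Total: 56 × 44 = 2464.

2464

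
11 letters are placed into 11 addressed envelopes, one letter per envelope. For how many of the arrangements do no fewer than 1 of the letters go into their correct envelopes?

# with exactly i fixed is C(11,i)·!(11-i); sum over i=1..11:
  i=1: C(11,1)·!10 = 11·1334961 = 14684571
  i=2: C(11,2)·!9 = 55·133496 = 7342280
  i=3: C(11,3)·!8 = 165·14833 = 2447445
  i=4: C(11,4)·!7 = 330·1854 = 611820
  i=5: C(11,5)·!6 = 462·265 = 122430
  i=6: C(11,6)·!5 = 462·44 = 20328
  i=7: C(11,7)·!4 = 330·9 = 2970
  i=8: C(11,8)·!3 = 165·2 = 330
  i=9: C(11,9)·!2 = 55·1 = 55
  i=10: C(11,10)·!1 = 11·0 = 0
  i=11: C(11,11)·!0 = 1·1 = 1
Total = 25232230.

25232230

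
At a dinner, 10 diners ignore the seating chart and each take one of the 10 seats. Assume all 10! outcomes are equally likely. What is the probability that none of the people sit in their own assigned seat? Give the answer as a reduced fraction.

Favorable outcomes: !10 = 1334961.
Total outcomes: 10! = 3628800.
Probability = 1334961/3628800 = 16481/44800.

16481/44800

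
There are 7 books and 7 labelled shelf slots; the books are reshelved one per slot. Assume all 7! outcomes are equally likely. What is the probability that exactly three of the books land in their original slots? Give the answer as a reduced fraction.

1/16

Favorable outcomes: C(7,3)·!4 = 35·9 = 315.
Total outcomes: 7! = 5040.
Probability = 315/5040 = 1/16.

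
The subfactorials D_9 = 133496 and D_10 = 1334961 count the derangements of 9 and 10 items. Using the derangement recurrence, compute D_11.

14684570

D_11 = (11-1)·(D_10 + D_9) = 10·(1334961 + 133496) = 10·1468457 = 14684570.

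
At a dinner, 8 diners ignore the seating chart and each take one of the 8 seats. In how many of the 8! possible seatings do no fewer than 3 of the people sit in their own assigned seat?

3235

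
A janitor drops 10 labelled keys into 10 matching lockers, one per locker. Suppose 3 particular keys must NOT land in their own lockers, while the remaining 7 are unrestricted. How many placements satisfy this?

2656080

Let A_j be the event that the j-th constrained one is fixed. By inclusion-exclusion over the 3 events:
Σ_{j=0}^{3} (-1)^j C(3,j)(10-j)!
= C(3,0)·10! - C(3,1)·9! + C(3,2)·8! - C(3,3)·7!
= 3628800 - 1088640 + 120960 - 5040
= 2656080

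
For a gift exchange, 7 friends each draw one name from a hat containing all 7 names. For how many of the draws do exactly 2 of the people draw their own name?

924

Choose which 2 of the 7 are fixed: C(7,2) = 21.
The other 5 form a derangement: !5 = 44.
Total: 21 × 44 = 924.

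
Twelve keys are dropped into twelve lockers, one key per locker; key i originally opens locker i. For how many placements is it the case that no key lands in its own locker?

!12 = 12! · Σ_{k=0}^{12} (-1)^k/k!
= 12! - 12!/1! + 12!/2! - 12!/3! + 12!/4! - 12!/5! + 12!/6! - 12!/7! + 12!/8! - 12!/9! + 12!/10! - 12!/11! + 12!/12!
= 479001600 - 479001600 + 239500800 - 79833600 + 19958400 - 3991680 + 665280 - 95040 + 11880 - 1320 + 132 - 12 + 1
= 176214841

176214841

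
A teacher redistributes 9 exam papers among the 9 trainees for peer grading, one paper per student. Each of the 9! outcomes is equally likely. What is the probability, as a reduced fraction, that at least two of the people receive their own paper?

Favorable outcomes: Σ_{i≥2} C(9,i)·!(9-i) = 36·1854 + 84·265 + 126·44 + 126·9 + 84·2 + 36·1 + 9·0 + 1·1 = 95887.
Total outcomes: 9! = 362880.
Probability = 95887/362880 = 95887/362880.

95887/362880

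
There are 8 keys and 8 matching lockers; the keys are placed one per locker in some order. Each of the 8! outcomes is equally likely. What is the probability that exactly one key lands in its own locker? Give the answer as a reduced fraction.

103/280

Favorable outcomes: C(8,1)·!7 = 8·1854 = 14832.
Total outcomes: 8! = 40320.
Probability = 14832/40320 = 103/280.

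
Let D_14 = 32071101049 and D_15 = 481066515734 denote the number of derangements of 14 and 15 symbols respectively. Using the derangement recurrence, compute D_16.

7697064251745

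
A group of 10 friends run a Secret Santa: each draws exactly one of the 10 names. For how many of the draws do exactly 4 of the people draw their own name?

55650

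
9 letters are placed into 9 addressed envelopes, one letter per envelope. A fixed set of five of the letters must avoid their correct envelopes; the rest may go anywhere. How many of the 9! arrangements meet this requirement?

205056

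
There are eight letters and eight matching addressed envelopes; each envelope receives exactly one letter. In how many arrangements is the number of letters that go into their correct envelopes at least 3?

3235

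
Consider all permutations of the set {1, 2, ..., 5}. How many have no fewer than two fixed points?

31

# with exactly i fixed is C(5,i)·!(5-i); sum over i=2..5:
  i=2: C(5,2)·!3 = 10·2 = 20
  i=3: C(5,3)·!2 = 10·1 = 10
  i=4: C(5,4)·!1 = 5·0 = 0
  i=5: C(5,5)·!0 = 1·1 = 1
Total = 31.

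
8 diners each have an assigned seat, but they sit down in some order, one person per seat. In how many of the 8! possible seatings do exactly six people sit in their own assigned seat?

28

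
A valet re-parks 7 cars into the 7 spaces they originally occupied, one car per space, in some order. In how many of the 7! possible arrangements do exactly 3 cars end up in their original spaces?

Pick the 3 fixed positions: C(7,3) = 35 ways.
The other 4 form a derangement: !4 = 9.
Total: 35 × 9 = 315.

315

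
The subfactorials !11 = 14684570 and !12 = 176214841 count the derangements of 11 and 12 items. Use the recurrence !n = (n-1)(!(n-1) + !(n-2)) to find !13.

2290792932

!13 = (13-1)·(!12 + !11) = 12·(176214841 + 14684570) = 12·190899411 = 2290792932.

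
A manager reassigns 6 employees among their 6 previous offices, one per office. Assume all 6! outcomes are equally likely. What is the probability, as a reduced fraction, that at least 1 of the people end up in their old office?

91/144

Favorable outcomes: Σ_{i≥1} C(6,i)·!(6-i) = 6·44 + 15·9 + 20·2 + 15·1 + 6·0 + 1·1 = 455.
Total outcomes: 6! = 720.
Probability = 455/720 = 91/144.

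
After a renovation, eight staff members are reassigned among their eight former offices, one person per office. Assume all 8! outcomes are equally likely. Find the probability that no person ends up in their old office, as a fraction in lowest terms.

Favorable outcomes: !8 = 14833.
Total outcomes: 8! = 40320.
Probability = 14833/40320 = 2119/5760.

2119/5760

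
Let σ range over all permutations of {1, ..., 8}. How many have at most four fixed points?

Sum C(8,i)·!(8-i) for i = 0..4:
  i=0: C(8,0)·!8 = 1·14833 = 14833
  i=1: C(8,1)·!7 = 8·1854 = 14832
  i=2: C(8,2)·!6 = 28·265 = 7420
  i=3: C(8,3)·!5 = 56·44 = 2464
  i=4: C(8,4)·!4 = 70·9 = 630
Total = 40179.

40179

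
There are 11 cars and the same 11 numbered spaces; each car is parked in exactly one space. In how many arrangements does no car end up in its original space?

14684570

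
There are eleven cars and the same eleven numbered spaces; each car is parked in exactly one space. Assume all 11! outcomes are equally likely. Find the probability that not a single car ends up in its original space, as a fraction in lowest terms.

Favorable outcomes: !11 = 14684570.
Total outcomes: 11! = 39916800.
Probability = 14684570/39916800 = 1468457/3991680.

1468457/3991680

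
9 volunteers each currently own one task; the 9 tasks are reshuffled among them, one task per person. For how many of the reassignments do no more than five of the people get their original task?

Sum C(9,i)·!(9-i) for i = 0..5:
  i=0: C(9,0)·!9 = 1·133496 = 133496
  i=1: C(9,1)·!8 = 9·14833 = 133497
  i=2: C(9,2)·!7 = 36·1854 = 66744
  i=3: C(9,3)·!6 = 84·265 = 22260
  i=4: C(9,4)·!5 = 126·44 = 5544
  i=5: C(9,5)·!4 = 126·9 = 1134
Total = 362675.

362675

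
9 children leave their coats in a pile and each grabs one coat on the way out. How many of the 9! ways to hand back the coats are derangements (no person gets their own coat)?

Recurrence: !9 = 9·!8 + (-1)^9.
!9 = 9·14833 - 1 = 133496

133496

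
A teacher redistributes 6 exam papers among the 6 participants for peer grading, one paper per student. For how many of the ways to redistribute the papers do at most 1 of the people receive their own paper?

529

# with exactly i fixed is C(6,i)·!(6-i); sum over i=0..1:
  i=0: C(6,0)·!6 = 1·265 = 265
  i=1: C(6,1)·!5 = 6·44 = 264
Total = 529.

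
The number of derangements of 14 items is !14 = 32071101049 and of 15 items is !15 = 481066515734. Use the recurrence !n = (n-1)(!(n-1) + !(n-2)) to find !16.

7697064251745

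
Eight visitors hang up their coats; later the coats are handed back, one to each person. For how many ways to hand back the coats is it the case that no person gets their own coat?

14833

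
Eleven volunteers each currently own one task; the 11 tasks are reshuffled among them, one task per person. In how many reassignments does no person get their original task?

14684570

The number of derangements of 11 is !11 = Σ_{k=0}^{11} (-1)^k·11!/k!
= 11! - 11!/1! + 11!/2! - 11!/3! + 11!/4! - 11!/5! + 11!/6! - 11!/7! + 11!/8! - 11!/9! + 11!/10! - 11!/11!
= 39916800 - 39916800 + 19958400 - 6652800 + 1663200 - 332640 + 55440 - 7920 + 990 - 110 + 11 - 1
= 14684570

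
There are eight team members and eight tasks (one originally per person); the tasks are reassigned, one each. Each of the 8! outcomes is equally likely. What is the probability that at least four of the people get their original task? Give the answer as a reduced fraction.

Favorable outcomes: Σ_{i≥4} C(8,i)·!(8-i) = 70·9 + 56·2 + 28·1 + 8·0 + 1·1 = 771.
Total outcomes: 8! = 40320.
Probability = 771/40320 = 257/13440.

257/13440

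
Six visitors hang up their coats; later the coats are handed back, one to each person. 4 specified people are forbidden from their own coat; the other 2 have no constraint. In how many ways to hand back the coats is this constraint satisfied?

Inclusion-exclusion on the 4 forbidden self-matches:
Σ_{j=0}^{4} (-1)^j C(4,j)(6-j)!
= C(4,0)·6! - C(4,1)·5! + C(4,2)·4! - C(4,3)·3! + C(4,4)·2!
= 720 - 480 + 144 - 24 + 2
= 362

362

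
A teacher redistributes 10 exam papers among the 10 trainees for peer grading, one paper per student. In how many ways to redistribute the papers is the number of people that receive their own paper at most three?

# with exactly i fixed is C(10,i)·!(10-i); sum over i=0..3:
  i=0: C(10,0)·!10 = 1·1334961 = 1334961
  i=1: C(10,1)·!9 = 10·133496 = 1334960
  i=2: C(10,2)·!8 = 45·14833 = 667485
  i=3: C(10,3)·!7 = 120·1854 = 222480
Total = 3559886.

3559886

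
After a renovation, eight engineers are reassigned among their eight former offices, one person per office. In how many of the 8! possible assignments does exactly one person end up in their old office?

14832

Pick the single fixed position: C(8,1) = 8 ways.
The remaining 7 must be deranged: !7 = 1854.
Total: 8 × 1854 = 14832.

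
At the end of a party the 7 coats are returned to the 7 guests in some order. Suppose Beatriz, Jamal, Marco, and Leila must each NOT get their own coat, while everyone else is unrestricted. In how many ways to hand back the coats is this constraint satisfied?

Let A_j be the event that the j-th constrained one is fixed. By inclusion-exclusion over the 4 events:
Σ_{j=0}^{4} (-1)^j C(4,j)(7-j)!
= C(4,0)·7! - C(4,1)·6! + C(4,2)·5! - C(4,3)·4! + C(4,4)·3!
= 5040 - 2880 + 720 - 96 + 6
= 2790

2790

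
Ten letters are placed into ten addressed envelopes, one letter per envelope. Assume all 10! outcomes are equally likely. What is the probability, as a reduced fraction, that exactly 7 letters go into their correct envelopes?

1/15120

Favorable outcomes: C(10,7)·!3 = 120·2 = 240.
Total outcomes: 10! = 3628800.
Probability = 240/3628800 = 1/15120.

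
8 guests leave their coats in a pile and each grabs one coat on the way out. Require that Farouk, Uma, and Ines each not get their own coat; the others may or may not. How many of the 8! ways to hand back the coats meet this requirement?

Let A_j be the event that the j-th constrained one is fixed. By inclusion-exclusion over the 3 events:
Σ_{j=0}^{3} (-1)^j C(3,j)(8-j)!
= C(3,0)·8! - C(3,1)·7! + C(3,2)·6! - C(3,3)·5!
= 40320 - 15120 + 2160 - 120
= 27240

27240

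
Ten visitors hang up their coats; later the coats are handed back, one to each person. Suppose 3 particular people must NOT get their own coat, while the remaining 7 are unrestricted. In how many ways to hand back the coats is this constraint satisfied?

2656080

Let A_j be the event that the j-th constrained one is fixed. By inclusion-exclusion over the 3 events:
Σ_{j=0}^{3} (-1)^j C(3,j)(10-j)!
= C(3,0)·10! - C(3,1)·9! + C(3,2)·8! - C(3,3)·7!
= 3628800 - 1088640 + 120960 - 5040
= 2656080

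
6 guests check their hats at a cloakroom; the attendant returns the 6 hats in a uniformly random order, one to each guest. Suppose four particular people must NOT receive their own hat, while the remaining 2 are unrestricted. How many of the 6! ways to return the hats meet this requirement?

362

Let A_j be the event that the j-th constrained one is fixed. By inclusion-exclusion over the 4 events:
Σ_{j=0}^{4} (-1)^j C(4,j)(6-j)!
= C(4,0)·6! - C(4,1)·5! + C(4,2)·4! - C(4,3)·3! + C(4,4)·2!
= 720 - 480 + 144 - 24 + 2
= 362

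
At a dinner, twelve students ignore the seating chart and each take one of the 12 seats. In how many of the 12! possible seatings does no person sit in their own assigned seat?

176214841

!12 = 12! · Σ_{k=0}^{12} (-1)^k/k!
= 12! - 12!/1! + 12!/2! - 12!/3! + 12!/4! - 12!/5! + 12!/6! - 12!/7! + 12!/8! - 12!/9! + 12!/10! - 12!/11! + 12!/12!
= 479001600 - 479001600 + 239500800 - 79833600 + 19958400 - 3991680 + 665280 - 95040 + 11880 - 1320 + 132 - 12 + 1
= 176214841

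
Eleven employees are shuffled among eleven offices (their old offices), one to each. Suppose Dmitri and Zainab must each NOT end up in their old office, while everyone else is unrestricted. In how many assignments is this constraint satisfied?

Let A_j be the event that the j-th constrained one is fixed. By inclusion-exclusion over the 2 events:
Σ_{j=0}^{2} (-1)^j C(2,j)(11-j)!
= C(2,0)·11! - C(2,1)·10! + C(2,2)·9!
= 39916800 - 7257600 + 362880
= 33022080

33022080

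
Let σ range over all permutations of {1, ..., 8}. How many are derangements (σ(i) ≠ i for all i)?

!8 is the nearest integer to 8!/e.
8! = 40320, and 40320/e ≈ 14832.90, so !8 = 14833.

14833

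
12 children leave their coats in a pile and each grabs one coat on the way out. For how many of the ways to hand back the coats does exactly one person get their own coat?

Pick the single fixed position: C(12,1) = 12 ways.
The remaining 11 must be deranged: !11 = 14684570.
Total: 12 × 14684570 = 176214840.

176214840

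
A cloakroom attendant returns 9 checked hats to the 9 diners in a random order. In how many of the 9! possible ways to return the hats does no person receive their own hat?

133496

By inclusion-exclusion, !9 = Σ (-1)^k · 9!/k! for k=0..9
= 9! - 9!/1! + 9!/2! - 9!/3! + 9!/4! - 9!/5! + 9!/6! - 9!/7! + 9!/8! - 9!/9!
= 362880 - 362880 + 181440 - 60480 + 15120 - 3024 + 504 - 72 + 9 - 1
= 133496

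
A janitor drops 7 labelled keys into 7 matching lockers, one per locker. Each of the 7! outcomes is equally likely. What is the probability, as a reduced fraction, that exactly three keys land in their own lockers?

Favorable outcomes: C(7,3)·!4 = 35·9 = 315.
Total outcomes: 7! = 5040.
Probability = 315/5040 = 1/16.

1/16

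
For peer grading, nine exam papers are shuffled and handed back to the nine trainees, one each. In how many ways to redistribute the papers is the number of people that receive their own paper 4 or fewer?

361541

Sum C(9,i)·!(9-i) for i = 0..4:
  i=0: C(9,0)·!9 = 1·133496 = 133496
  i=1: C(9,1)·!8 = 9·14833 = 133497
  i=2: C(9,2)·!7 = 36·1854 = 66744
  i=3: C(9,3)·!6 = 84·265 = 22260
  i=4: C(9,4)·!5 = 126·44 = 5544
Total = 361541.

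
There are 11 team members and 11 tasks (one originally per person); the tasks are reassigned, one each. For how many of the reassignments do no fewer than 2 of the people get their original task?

10547659

Sum C(11,i)·!(11-i) for i = 2..11:
  i=2: C(11,2)·!9 = 55·133496 = 7342280
  i=3: C(11,3)·!8 = 165·14833 = 2447445
  i=4: C(11,4)·!7 = 330·1854 = 611820
  i=5: C(11,5)·!6 = 462·265 = 122430
  i=6: C(11,6)·!5 = 462·44 = 20328
  i=7: C(11,7)·!4 = 330·9 = 2970
  i=8: C(11,8)·!3 = 165·2 = 330
  i=9: C(11,9)·!2 = 55·1 = 55
  i=10: C(11,10)·!1 = 11·0 = 0
  i=11: C(11,11)·!0 = 1·1 = 1
Total = 10547659.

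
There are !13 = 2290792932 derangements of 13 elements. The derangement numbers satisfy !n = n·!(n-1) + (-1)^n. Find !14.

!14 = 14·2290792932 + 1 = 32071101049.

32071101049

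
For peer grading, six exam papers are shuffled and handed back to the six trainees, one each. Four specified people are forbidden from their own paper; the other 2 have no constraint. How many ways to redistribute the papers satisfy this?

362

Inclusion-exclusion on the 4 forbidden self-matches:
Σ_{j=0}^{4} (-1)^j C(4,j)(6-j)!
= C(4,0)·6! - C(4,1)·5! + C(4,2)·4! - C(4,3)·3! + C(4,4)·2!
= 720 - 480 + 144 - 24 + 2
= 362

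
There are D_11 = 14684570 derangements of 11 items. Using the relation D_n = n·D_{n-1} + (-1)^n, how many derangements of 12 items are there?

D_12 = 12·14684570 + 1 = 176214841.

176214841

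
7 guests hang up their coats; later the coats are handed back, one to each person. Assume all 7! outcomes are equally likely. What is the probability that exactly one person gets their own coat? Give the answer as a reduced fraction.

53/144

Favorable outcomes: C(7,1)·!6 = 7·265 = 1855.
Total outcomes: 7! = 5040.
Probability = 1855/5040 = 53/144.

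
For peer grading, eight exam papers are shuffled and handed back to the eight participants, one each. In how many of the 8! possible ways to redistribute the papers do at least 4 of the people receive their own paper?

771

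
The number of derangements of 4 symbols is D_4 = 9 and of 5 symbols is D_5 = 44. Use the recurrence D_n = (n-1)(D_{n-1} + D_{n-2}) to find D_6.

265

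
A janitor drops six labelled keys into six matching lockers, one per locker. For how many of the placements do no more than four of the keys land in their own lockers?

719

# with exactly i fixed is C(6,i)·!(6-i); sum over i=0..4:
  i=0: C(6,0)·!6 = 1·265 = 265
  i=1: C(6,1)·!5 = 6·44 = 264
  i=2: C(6,2)·!4 = 15·9 = 135
  i=3: C(6,3)·!3 = 20·2 = 40
  i=4: C(6,4)·!2 = 15·1 = 15
Total = 719.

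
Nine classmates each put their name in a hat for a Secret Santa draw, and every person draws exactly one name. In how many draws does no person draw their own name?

133496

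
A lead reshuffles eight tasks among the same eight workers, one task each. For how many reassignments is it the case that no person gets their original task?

14833

Use !n = n·!(n-1) + (-1)^n.
!8 = 8·1854 + 1 = 14833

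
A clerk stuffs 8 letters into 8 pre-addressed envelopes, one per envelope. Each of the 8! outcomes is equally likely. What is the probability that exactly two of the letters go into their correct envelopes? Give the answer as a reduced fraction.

Favorable outcomes: C(8,2)·!6 = 28·265 = 7420.
Total outcomes: 8! = 40320.
Probability = 7420/40320 = 53/288.

53/288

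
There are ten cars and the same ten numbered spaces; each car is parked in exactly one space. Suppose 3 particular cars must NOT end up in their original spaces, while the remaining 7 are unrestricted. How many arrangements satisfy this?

Let A_j be the event that the j-th constrained one is fixed. By inclusion-exclusion over the 3 events:
Σ_{j=0}^{3} (-1)^j C(3,j)(10-j)!
= C(3,0)·10! - C(3,1)·9! + C(3,2)·8! - C(3,3)·7!
= 3628800 - 1088640 + 120960 - 5040
= 2656080

2656080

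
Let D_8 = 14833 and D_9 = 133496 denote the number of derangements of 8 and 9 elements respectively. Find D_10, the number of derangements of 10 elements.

1334961

D_10 = (10-1)·(D_9 + D_8) = 9·(133496 + 14833) = 9·148329 = 1334961.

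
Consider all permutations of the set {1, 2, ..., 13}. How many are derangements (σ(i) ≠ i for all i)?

2290792932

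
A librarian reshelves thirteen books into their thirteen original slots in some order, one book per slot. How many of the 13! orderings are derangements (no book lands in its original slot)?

2290792932

Recurrence: !13 = 13·!12 + (-1)^13.
!13 = 13·176214841 - 1 = 2290792932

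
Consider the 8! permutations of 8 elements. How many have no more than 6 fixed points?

# with exactly i fixed is C(8,i)·!(8-i); sum over i=0..6:
  i=0: C(8,0)·!8 = 1·14833 = 14833
  i=1: C(8,1)·!7 = 8·1854 = 14832
  i=2: C(8,2)·!6 = 28·265 = 7420
  i=3: C(8,3)·!5 = 56·44 = 2464
  i=4: C(8,4)·!4 = 70·9 = 630
  i=5: C(8,5)·!3 = 56·2 = 112
  i=6: C(8,6)·!2 = 28·1 = 28
Total = 40319.

40319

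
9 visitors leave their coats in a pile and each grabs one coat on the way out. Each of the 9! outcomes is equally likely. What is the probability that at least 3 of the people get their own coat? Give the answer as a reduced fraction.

29143/362880

Favorable outcomes: Σ_{i≥3} C(9,i)·!(9-i) = 84·265 + 126·44 + 126·9 + 84·2 + 36·1 + 9·0 + 1·1 = 29143.
Total outcomes: 9! = 362880.
Probability = 29143/362880 = 29143/362880.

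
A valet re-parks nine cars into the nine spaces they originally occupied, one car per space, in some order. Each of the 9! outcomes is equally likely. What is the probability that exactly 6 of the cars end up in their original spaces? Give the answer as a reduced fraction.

1/2160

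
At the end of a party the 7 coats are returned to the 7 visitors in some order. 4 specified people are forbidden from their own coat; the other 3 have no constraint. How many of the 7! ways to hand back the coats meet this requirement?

2790

Let A_j be the event that the j-th constrained one is fixed. By inclusion-exclusion over the 4 events:
Σ_{j=0}^{4} (-1)^j C(4,j)(7-j)!
= C(4,0)·7! - C(4,1)·6! + C(4,2)·5! - C(4,3)·4! + C(4,4)·3!
= 5040 - 2880 + 720 - 96 + 6
= 2790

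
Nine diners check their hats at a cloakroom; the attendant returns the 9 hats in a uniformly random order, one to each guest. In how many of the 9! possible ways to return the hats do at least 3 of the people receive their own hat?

Sum C(9,i)·!(9-i) for i = 3..9:
  i=3: C(9,3)·!6 = 84·265 = 22260
  i=4: C(9,4)·!5 = 126·44 = 5544
  i=5: C(9,5)·!4 = 126·9 = 1134
  i=6: C(9,6)·!3 = 84·2 = 168
  i=7: C(9,7)·!2 = 36·1 = 36
  i=8: C(9,8)·!1 = 9·0 = 0
  i=9: C(9,9)·!0 = 1·1 = 1
Total = 29143.

29143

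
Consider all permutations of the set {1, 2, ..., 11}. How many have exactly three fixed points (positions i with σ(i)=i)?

Pick the 3 fixed positions: C(11,3) = 165 ways.
The other 8 form a derangement: !8 = 14833.
Total: 165 × 14833 = 2447445.

2447445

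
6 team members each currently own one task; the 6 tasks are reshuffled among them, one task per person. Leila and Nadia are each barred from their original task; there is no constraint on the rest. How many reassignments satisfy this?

Inclusion-exclusion on the 2 forbidden self-matches:
Σ_{j=0}^{2} (-1)^j C(2,j)(6-j)!
= C(2,0)·6! - C(2,1)·5! + C(2,2)·4!
= 720 - 240 + 24
= 504

504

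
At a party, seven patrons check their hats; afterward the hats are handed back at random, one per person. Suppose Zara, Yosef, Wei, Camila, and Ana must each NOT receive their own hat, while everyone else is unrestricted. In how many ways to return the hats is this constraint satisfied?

Let A_j be the event that the j-th constrained one is fixed. By inclusion-exclusion over the 5 events:
Σ_{j=0}^{5} (-1)^j C(5,j)(7-j)!
= C(5,0)·7! - C(5,1)·6! + C(5,2)·5! - C(5,3)·4! + C(5,4)·3! - C(5,5)·2!
= 5040 - 3600 + 1200 - 240 + 30 - 2
= 2428

2428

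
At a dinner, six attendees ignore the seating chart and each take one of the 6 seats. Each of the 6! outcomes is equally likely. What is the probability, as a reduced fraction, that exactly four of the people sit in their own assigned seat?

Favorable outcomes: C(6,4)·!2 = 15·1 = 15.
Total outcomes: 6! = 720.
Probability = 15/720 = 1/48.

1/48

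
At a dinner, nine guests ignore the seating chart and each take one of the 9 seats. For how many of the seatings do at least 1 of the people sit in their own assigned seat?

229384

# with exactly i fixed is C(9,i)·!(9-i); sum over i=1..9:
  i=1: C(9,1)·!8 = 9·14833 = 133497
  i=2: C(9,2)·!7 = 36·1854 = 66744
  i=3: C(9,3)·!6 = 84·265 = 22260
  i=4: C(9,4)·!5 = 126·44 = 5544
  i=5: C(9,5)·!4 = 126·9 = 1134
  i=6: C(9,6)·!3 = 84·2 = 168
  i=7: C(9,7)·!2 = 36·1 = 36
  i=8: C(9,8)·!1 = 9·0 = 0
  i=9: C(9,9)·!0 = 1·1 = 1
Total = 229384.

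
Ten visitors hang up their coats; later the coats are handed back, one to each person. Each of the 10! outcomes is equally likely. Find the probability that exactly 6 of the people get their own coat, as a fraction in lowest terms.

Favorable outcomes: C(10,6)·!4 = 210·9 = 1890.
Total outcomes: 10! = 3628800.
Probability = 1890/3628800 = 1/1920.

1/1920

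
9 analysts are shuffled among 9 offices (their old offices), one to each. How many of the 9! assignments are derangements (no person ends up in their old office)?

!9 = 9! · Σ_{k=0}^{9} (-1)^k/k!
= 9! - 9!/1! + 9!/2! - 9!/3! + 9!/4! - 9!/5! + 9!/6! - 9!/7! + 9!/8! - 9!/9!
= 362880 - 362880 + 181440 - 60480 + 15120 - 3024 + 504 - 72 + 9 - 1
= 133496

133496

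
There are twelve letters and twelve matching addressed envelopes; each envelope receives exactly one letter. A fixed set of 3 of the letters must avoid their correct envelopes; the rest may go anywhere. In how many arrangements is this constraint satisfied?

Let A_j be the event that the j-th constrained one is fixed. By inclusion-exclusion over the 3 events:
Σ_{j=0}^{3} (-1)^j C(3,j)(12-j)!
= C(3,0)·12! - C(3,1)·11! + C(3,2)·10! - C(3,3)·9!
= 479001600 - 119750400 + 10886400 - 362880
= 369774720

369774720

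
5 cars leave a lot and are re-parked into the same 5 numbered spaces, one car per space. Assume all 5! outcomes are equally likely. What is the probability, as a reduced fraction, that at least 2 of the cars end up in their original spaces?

Favorable outcomes: Σ_{i≥2} C(5,i)·!(5-i) = 10·2 + 10·1 + 5·0 + 1·1 = 31.
Total outcomes: 5! = 120.
Probability = 31/120 = 31/120.

31/120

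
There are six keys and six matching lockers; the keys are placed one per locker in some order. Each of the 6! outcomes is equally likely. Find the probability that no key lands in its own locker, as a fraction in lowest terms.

53/144

Favorable outcomes: !6 = 265.
Total outcomes: 6! = 720.
Probability = 265/720 = 53/144.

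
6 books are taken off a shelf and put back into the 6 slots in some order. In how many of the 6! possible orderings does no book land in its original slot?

265

!6 is the nearest integer to 6!/e.
6! = 720, and 720/e ≈ 264.87, so !6 = 265.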